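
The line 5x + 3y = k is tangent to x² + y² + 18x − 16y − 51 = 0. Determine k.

For a tangent, require d(centre, line) = r = 14.
|5·(−9) + 3·8 − k| / √34 = 14
|k − (−21)| = 14√34.

k = −21 ± 14√34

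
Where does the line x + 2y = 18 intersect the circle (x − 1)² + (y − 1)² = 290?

Express y = (18 − x)/2 and substitute into the circle:
5x² − 40x − 900 = 0  ⟹  x² − 8x − 180 = 0
x = 18 or x = −10, giving (18, 0) and (−10, 14).

(−10, 14) and (18, 0)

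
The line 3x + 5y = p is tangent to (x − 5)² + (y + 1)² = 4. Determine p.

p = 10 ± 2√34

For a tangent, require d(centre, line) = r = 2.
|3·5 + 5·(−1) − p| / √34 = 2
|p − (10)| = 2√34.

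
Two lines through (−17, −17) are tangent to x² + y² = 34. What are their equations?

A line y − (−17) = m(x − (−17)) is tangent when its distance from (0, 0) is √34:
[m·(17) − (17)]² = 34(m² + 1)
15m² − 34m + 15 = 0, so m = 3/5 or m = 5/3.
Through (−17, −17) these give 3x − 5y = 34 and 5x − 3y = −34.

3x − 5y = 34 and 5x − 3y = −34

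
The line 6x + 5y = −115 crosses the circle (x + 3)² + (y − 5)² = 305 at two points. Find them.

(−20, 1) and (−10, −11)

Express y = (−115 − 6x)/5 and substitute into the circle:
61x² + 1830x + 12200 = 0  ⟹  x² + 30x + 200 = 0
x = −10 or x = −20, giving (−10, −11) and (−20, 1).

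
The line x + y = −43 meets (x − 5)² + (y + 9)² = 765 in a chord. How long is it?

3√2

The distance from (5, −9) to the line is 39/√2, and r² = 765.
Half the chord is √(r² − d²) = √(9/2), so the full chord is 3√2.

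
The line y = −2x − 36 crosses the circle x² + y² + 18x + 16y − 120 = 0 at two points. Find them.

(−20, 4) and (−6, −24)

Substitute y = −2x − 36:
5x² + 130x + 600 = 0  ⟹  x² + 26x + 120 = 0
x = −6 or x = −20, giving (−6, −24) and (−20, 4).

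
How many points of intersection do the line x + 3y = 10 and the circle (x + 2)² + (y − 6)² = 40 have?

d² = (1·(−2) + 3·6 − (10))²/10 = 18/5; r² = 40.
Since d² < r², the line cuts the circle twice.

2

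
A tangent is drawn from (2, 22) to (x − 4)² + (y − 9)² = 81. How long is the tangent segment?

The centre is (4, 9) and r = 9. The square of the distance from P to the centre is 4 + 169 = 173.
The tangent meets the radius at right angles, so tangent² = |PO|² − r² = 173 − 81 = 92.

2√23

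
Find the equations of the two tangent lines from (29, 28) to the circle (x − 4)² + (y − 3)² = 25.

Let a tangent through (29, 28) have slope m. Its distance from (4, 3) must equal 5:
[m·(−25) − (−25)]² = 25(m² + 1)
12m² − 25m + 12 = 0, so m = 4/3 or m = 3/4.
With m = 4/3: 4x − 3y = 32. With m = 3/4: 3x − 4y = −25.

4x − 3y = 32 and 3x − 4y = −25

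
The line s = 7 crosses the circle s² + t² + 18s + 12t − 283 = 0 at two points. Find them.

(7, −18) and (7, 6)

The line gives s = 7. Substituting into the circle:
t² + 12t − 108 = 0
t = 6 or t = −18, giving (7, 6) and (7, −18).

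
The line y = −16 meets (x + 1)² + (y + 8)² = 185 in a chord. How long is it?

22

Express y = −16 and substitute into the circle:
x² + 2x − 120 = 0
x = 10 or x = −12, giving (10, −16) and (−12, −16).
|(10, −16) − (−12, −16)| = √((22)² + (0)²) = 22.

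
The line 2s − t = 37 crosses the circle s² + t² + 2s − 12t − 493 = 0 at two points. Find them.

From the line, t = 2s − 37. Substituting:
5s² − 170s + 1320 = 0  ⟹  s² − 34s + 264 = 0
s = 22 or s = 12, giving (22, 7) and (12, −13).

(12, −13) and (22, 7)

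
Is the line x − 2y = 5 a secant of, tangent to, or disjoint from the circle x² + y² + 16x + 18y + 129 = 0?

secant

Substituting the line into the circle gives 5x² + 90x + 361 = 0.
Discriminant = (90)² − 4·5·(361) = 880 > 0.
Two real roots: the line is a secant.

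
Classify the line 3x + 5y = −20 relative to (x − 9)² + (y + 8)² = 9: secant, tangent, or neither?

Centre (9, −8), r² = 9. Distance² from centre to line = (7)²/34 = 49/34.
Since d² < r², the line cuts the circle twice.

secant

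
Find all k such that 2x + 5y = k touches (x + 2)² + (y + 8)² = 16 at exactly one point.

k = −44 ± 4√29

Tangency holds when the distance from the centre (−2, −8) to the line equals the radius 4:
|2·(−2) + 5·(−8) − k| / √29 = 4
|k − (−44)| = 4√29.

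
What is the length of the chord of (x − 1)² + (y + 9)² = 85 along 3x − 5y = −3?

The distance from (1, −9) to the line is 51/√34, and r² = 85.
Chord = 2√(r² − d²) = 2·√(17/2) = √34.

√34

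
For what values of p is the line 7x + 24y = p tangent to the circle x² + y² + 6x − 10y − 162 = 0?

Tangency holds when the distance from the centre (−3, 5) to the line equals the radius 14:
|7·(−3) + 24·5 − p| / √625 = 14
|p − (99)| = 14·25, so p = 449 or p = −251.

p = −251 or p = 449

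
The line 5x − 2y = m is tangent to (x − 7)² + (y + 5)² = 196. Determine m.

The line touches the circle iff its distance from (7, −5) is 14:
|5·7 − 2·(−5) − m| / √29 = 14
|m − (45)| = 14√29.

m = 45 ± 14√29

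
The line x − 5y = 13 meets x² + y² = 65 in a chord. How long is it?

The distance from (0, 0) to the line is 13/√26, and r² = 65.
Half the chord is √(r² − d²) = √(117/2), so the full chord is 3√26.

3√26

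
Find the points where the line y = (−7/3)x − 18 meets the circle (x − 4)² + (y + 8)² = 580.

(−12, 10) and (6, −32)

From the line, y = (−54 − 7x)/3. Substituting:
58x² + 348x − 4176 = 0  ⟹  x² + 6x − 72 = 0
x = 6 or x = −12, giving (6, −32) and (−12, 10).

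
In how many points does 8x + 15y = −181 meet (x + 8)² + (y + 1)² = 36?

Substituting the line into the circle gives 289x² + 6256x + 33856 = 0.
Δ = 39137536 − 39137536 = 0.
A repeated root: the line is tangent.

1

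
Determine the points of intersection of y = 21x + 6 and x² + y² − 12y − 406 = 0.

Substitute y = 21x + 6:
442x² − 442 = 0  ⟹  x² − 1 = 0
x = 1 or x = −1, giving (1, 27) and (−1, −15).

(−1, −15) and (1, 27)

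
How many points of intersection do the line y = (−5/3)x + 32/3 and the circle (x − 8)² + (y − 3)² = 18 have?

2

Substituting the line into the circle gives 34x² − 374x + 943 = 0.
Δ = 139876 − 128248 = 11628.
Two real roots: the line is a secant.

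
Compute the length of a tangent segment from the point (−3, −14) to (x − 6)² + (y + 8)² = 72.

The centre is (6, −8) and r = 6√2. The square of the distance from P to the centre is 81 + 36 = 117.
Power of the point: PT² = |PO|² − r² = 45, so PT = 3√5.

3√5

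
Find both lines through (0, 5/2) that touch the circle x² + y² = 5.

Let a tangent through (0, 5/2) have slope m. Its distance from (0, 0) must equal √5:
[m·(0) − (−5/2)]² = 5(m² + 1)
4m² − 1 = 0, so m = −1/2 or m = 1/2.
Through (0, 5/2) these give x + 2y = 5 and x − 2y = −5.

x + 2y = 5 and x − 2y = −5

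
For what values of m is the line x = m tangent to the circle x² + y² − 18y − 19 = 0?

Tangency holds when the distance from the centre (0, 9) to the line equals the radius 10:
|1·0 + 0·9 − m| / √1 = 10
|m| = 10, so m = 10 or m = −10.

m = −10 or m = 10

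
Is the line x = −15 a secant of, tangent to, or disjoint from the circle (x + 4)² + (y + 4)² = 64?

disjoint

Substituting the line into the circle gives y² + 8y + 73 = 0.
Discriminant = (8)² − 4·1·(73) = −228 < 0.
No real roots: the line does not meet the circle.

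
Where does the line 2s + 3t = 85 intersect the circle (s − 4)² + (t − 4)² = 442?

(5, 25) and (23, 13)

Express t = (85 − 2s)/3 and substitute into the circle:
13s² − 364s + 1495 = 0  ⟹  s² − 28s + 115 = 0
s = 23 or s = 5, giving (23, 13) and (5, 25).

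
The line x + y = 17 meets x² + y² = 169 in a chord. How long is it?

The distance from (0, 0) to the line is 17/√2, and r² = 169.
Half the chord is √(r² − d²) = √(49/2), so the full chord is 7√2.

7√2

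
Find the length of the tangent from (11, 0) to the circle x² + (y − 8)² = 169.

Centre (0, 8), r² = 169. |PO|² = (11)² + (−8)² = 185.
By the tangent–radius right angle, tangent length = √(|PO|² − r²) = √16 = 4.

4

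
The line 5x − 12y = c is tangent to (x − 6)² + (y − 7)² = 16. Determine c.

The line touches the circle iff its distance from (6, 7) is 4:
|5·6 − 12·7 − c| / √169 = 4
|c − (−54)| = 4·13, so c = −2 or c = −106.

c = −106 or c = −2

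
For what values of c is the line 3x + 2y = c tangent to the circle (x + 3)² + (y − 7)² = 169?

c = 5 ± 13√13

The line touches the circle iff its distance from (−3, 7) is 13:
|3·(−3) + 2·7 − c| / √13 = 13
|c − (5)| = 13√13.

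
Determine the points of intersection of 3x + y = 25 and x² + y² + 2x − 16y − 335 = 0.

(−1, 28) and (11, −8)

From the line, y = −3x + 25. Substituting:
10x² − 100x − 110 = 0  ⟹  x² − 10x − 11 = 0
x = 11 or x = −1, giving (11, −8) and (−1, 28).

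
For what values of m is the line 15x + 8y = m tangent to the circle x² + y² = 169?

The line touches the circle iff its distance from (0, 0) is 13:
|15·0 + 8·0 − m| / √289 = 13
|m| = 13·17, so m = 221 or m = −221.

m = −221 or m = 221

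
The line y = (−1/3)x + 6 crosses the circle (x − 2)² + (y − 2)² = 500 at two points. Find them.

From the line, y = (18 − x)/3. Substituting:
10x² − 60x − 4320 = 0  ⟹  x² − 6x − 432 = 0
x = 24 or x = −18, giving (24, −2) and (−18, 12).

(−18, 12) and (24, −2)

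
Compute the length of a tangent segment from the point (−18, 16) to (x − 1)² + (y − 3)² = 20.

√510

The centre is (1, 3) and r = 2√5. The square of the distance from P to the centre is 361 + 169 = 530.
Power of the point: PT² = |PO|² − r² = 510, so PT = √510.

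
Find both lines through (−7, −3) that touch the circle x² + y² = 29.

Let a tangent through (−7, −3) have slope m. Its distance from (0, 0) must equal √29:
(7m − (3))² = 29(m² + 1)
10m² − 21m − 10 = 0, so m = −2/5 or m = 5/2.
With m = −2/5: 2x + 5y = −29. With m = 5/2: 5x − 2y = −29.

2x + 5y = −29 and 5x − 2y = −29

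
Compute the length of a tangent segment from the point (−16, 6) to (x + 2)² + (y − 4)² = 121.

The centre is (−2, 4) and r = 11. The square of the distance from P to the centre is 196 + 4 = 200.
Power of the point: PT² = |PO|² − r² = 79, so PT = √79.

√79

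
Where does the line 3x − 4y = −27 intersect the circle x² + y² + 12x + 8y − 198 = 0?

(−21, −9) and (3, 9)

From the line, y = (27 + 3x)/4. Substituting:
25x² + 450x − 1575 = 0  ⟹  x² + 18x − 63 = 0
x = 3 or x = −21, giving (3, 9) and (−21, −9).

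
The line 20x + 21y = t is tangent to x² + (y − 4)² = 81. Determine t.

t = −177 or t = 345

Tangency holds when the distance from the centre (0, 4) to the line equals the radius 9:
|20·0 + 21·4 − t| / √841 = 9
|t − (84)| = 9·29, so t = 345 or t = −177.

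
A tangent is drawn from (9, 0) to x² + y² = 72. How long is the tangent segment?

3

Centre (0, 0), r² = 72. |PO|² = (9)² + (0)² = 81.
By the tangent–radius right angle, tangent length = √(|PO|² − r²) = √9 = 3.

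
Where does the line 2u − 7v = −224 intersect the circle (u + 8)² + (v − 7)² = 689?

Express v = (224 + 2u)/7 and substitute into the circle:
53u² + 1484u = 0  ⟹  u² + 28u = 0
u = 0 or u = −28, giving (0, 32) and (−28, 24).

(−28, 24) and (0, 32)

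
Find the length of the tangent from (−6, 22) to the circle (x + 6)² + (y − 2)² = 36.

The centre is (−6, 2) and r = 6. The square of the distance from P to the centre is 0 + 400 = 400.
Power of the point: PT² = |PO|² − r² = 364, so PT = 2√91.

2√91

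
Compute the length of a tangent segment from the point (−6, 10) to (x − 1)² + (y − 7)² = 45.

√13

With centre O = (1, 7), |OP|² = 58 and r² = 45.
The tangent meets the radius at right angles, so tangent² = |PO|² − r² = 58 − 45 = 13.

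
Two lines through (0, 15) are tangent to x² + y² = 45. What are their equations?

Write the tangent as mx − y + (15 − m·(0)) = 0 and set its distance from the centre to 3√5:
[m·(0) − (−15)]² = 45(m² + 1)
m² − 4 = 0, so m = −2 or m = 2.
With m = −2: 2x + y = 15. With m = 2: 2x − y = −15.

2x + y = 15 and 2x − y = −15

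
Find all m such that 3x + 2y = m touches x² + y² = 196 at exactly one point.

Tangency holds when the distance from the centre (0, 0) to the line equals the radius 14:
|3·0 + 2·0 − m| / √13 = 14
|m| = 14√13.

m = ±14√13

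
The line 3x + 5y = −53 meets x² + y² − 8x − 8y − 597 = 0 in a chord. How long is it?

Centre (4, 4), r² = 629. Perpendicular distance d from centre to line = |85| / √34 = 85/√34.
Chord = 2√(r² − d²) = 2·√(833/2) = 7√34.

7√34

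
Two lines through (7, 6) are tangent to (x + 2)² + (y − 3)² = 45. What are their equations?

Write the tangent as mx − y + (6 − m·(7)) = 0 and set its distance from the centre to 3√5:
(−9m − (−3))² = 45(m² + 1)
2m² − 3m − 2 = 0, so m = 2 or m = −1/2.
Through (7, 6) these give 2x − y = 8 and x + 2y = 19.

2x − y = 8 and x + 2y = 19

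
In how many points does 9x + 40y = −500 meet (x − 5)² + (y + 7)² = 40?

0

Centre (5, −7), r² = 40. Distance² from centre to line = (265)²/1681 = 70225/1681.
Since d² > r², the line lies outside the circle.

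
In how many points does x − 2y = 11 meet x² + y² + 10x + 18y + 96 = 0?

Substituting the line into the circle gives 5x² + 54x + 109 = 0.
Discriminant = (54)² − 4·5·(109) = 736 > 0.
Two real roots: the line is a secant.

2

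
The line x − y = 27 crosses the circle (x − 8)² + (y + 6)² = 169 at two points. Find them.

(8, −19) and (21, −6)

Express y = x − 27 and substitute into the circle:
2x² − 58x + 336 = 0  ⟹  x² − 29x + 168 = 0
x = 21 or x = 8, giving (21, −6) and (8, −19).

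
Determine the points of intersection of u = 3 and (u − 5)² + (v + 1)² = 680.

(3, −27) and (3, 25)

The line gives u = 3. Substituting into the circle:
v² + 2v − 675 = 0
v = 25 or v = −27, giving (3, 25) and (3, −27).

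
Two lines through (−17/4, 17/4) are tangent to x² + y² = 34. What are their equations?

5x − 3y = −34 and 3x − 5y = −34

A line y − (17/4) = m(x − (−17/4)) is tangent when its distance from (0, 0) is √34:
[m·(17/4) − (−17/4)]² = 34(m² + 1)
15m² − 34m + 15 = 0, so m = 5/3 or m = 3/5.
Through (−17/4, 17/4) these give 5x − 3y = −34 and 3x − 5y = −34.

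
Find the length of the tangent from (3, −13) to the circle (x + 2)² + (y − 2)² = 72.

With centre O = (−2, 2), |OP|² = 250 and r² = 72.
Power of the point: PT² = |PO|² − r² = 178, so PT = √178.

√178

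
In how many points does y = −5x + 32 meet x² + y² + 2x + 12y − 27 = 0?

Substituting the line into the circle gives 26x² − 378x + 1381 = 0.
Δ = 142884 − 143624 = −740.
No real roots: the line does not meet the circle.

0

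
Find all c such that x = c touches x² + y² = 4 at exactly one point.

Tangency holds when the distance from the centre (0, 0) to the line equals the radius 2:
|1·0 + 0·0 − c| / √1 = 2
|c| = 2, so c = 2 or c = −2.

c = −2 or c = 2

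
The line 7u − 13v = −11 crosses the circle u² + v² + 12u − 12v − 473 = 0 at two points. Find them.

Express v = (11 + 7u)/13 and substitute into the circle:
218u² + 1090u − 81532 = 0  ⟹  u² + 5u − 374 = 0
u = 17 or u = −22, giving (17, 10) and (−22, −11).

(−22, −11) and (17, 10)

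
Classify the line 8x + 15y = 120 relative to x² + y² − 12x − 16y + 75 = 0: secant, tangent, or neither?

Substituting the line into the circle gives 289x² − 2700x + 2475 = 0.
Δ = 7290000 − 2861100 = 4428900.
Two real roots: the line is a secant.

secant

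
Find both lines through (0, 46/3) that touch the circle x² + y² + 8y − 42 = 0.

A line y − (46/3) = m(x − (0)) is tangent when its distance from (0, −4) is √58:
[m·(0) − (−58/3)]² = 58(m² + 1)
9m² − 49 = 0, so m = −7/3 or m = 7/3.
Through (0, 46/3) these give 7x + 3y = 46 and 7x − 3y = −46.

7x + 3y = 46 and 7x − 3y = −46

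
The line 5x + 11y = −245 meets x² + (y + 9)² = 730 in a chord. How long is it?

4√146

Centre (0, −9), r² = 730. Perpendicular distance d from centre to line = |146| / √146 = 146/√146.
Half the chord is √(r² − d²) = √(584), so the full chord is 4√146.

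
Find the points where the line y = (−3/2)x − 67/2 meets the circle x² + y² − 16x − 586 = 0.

From the line, y = (−67 − 3x)/2. Substituting:
13x² + 338x + 2145 = 0  ⟹  x² + 26x + 165 = 0
x = −11 or x = −15, giving (−11, −17) and (−15, −11).

(−15, −11) and (−11, −17)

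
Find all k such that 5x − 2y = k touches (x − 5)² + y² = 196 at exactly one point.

The line touches the circle iff its distance from (5, 0) is 14:
|5·5 − 2·0 − k| / √29 = 14
|k − (25)| = 14√29.

k = 25 ± 14√29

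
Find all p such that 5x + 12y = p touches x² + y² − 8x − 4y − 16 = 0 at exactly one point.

For a tangent, require d(centre, line) = r = 6.
|5·4 + 12·2 − p| / √169 = 6
|p − (44)| = 6·13, so p = 122 or p = −34.

p = −34 or p = 122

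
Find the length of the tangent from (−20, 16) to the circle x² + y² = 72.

Centre (0, 0), r² = 72. |PO|² = (−20)² + (16)² = 656.
The tangent meets the radius at right angles, so tangent² = |PO|² − r² = 656 − 72 = 584.

2√146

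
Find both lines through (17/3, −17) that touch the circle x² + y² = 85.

A line y − (−17) = m(x − (17/3)) is tangent when its distance from (0, 0) is √85:
[m·(−17/3) − (17)]² = 85(m² + 1)
14m² − 51m − 54 = 0, so m = 9/2 or m = −6/7.
Through (17/3, −17) these give 9x − 2y = 85 and 6x + 7y = −85.

9x − 2y = 85 and 6x + 7y = −85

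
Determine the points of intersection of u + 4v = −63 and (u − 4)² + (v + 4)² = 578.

(−19, −11) and (21, −21)

Express v = (−63 − u)/4 and substitute into the circle:
17u² − 34u − 6783 = 0  ⟹  u² − 2u − 399 = 0
u = 21 or u = −19, giving (21, −21) and (−19, −11).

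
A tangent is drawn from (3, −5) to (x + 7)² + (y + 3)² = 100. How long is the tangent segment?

With centre O = (−7, −3), |OP|² = 104 and r² = 100.
By the tangent–radius right angle, tangent length = √(|PO|² − r²) = √4 = 2.

2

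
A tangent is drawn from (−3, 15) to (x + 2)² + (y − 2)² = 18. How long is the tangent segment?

2√38

The centre is (−2, 2) and r = 3√2. The square of the distance from P to the centre is 1 + 169 = 170.
Power of the point: PT² = |PO|² − r² = 152, so PT = 2√38.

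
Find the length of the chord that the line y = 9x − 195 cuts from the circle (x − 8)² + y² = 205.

The distance from (8, 0) to the line is 123/√82, and r² = 205.
Chord = 2√(r² − d²) = 2·√(41/2) = √82.

√82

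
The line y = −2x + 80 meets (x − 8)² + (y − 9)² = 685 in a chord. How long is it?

8√5

Express y = −2x + 80 and substitute into the circle:
5x² − 300x + 4420 = 0  ⟹  x² − 60x + 884 = 0
x = 34 or x = 26, giving (34, 12) and (26, 28).
Chord length = distance between (34, 12) and (26, 28) = √320 = 8√5.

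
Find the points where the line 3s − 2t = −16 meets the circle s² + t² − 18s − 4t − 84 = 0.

From the line, t = (16 + 3s)/2. Substituting:
13s² − 208 = 0  ⟹  s² − 16 = 0
s = 4 or s = −4, giving (4, 14) and (−4, 2).

(−4, 2) and (4, 14)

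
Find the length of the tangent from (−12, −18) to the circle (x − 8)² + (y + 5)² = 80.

With centre O = (8, −5), |OP|² = 569 and r² = 80.
The tangent meets the radius at right angles, so tangent² = |PO|² − r² = 569 − 80 = 489.

√489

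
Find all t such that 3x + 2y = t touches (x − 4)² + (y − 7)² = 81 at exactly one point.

For a tangent, require d(centre, line) = r = 9.
|3·4 + 2·7 − t| / √13 = 9
|t − (26)| = 9√13.

t = 26 ± 9√13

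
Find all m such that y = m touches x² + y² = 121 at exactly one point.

For a tangent, require d(centre, line) = r = 11.
|0·0 + 1·0 − m| / √1 = 11
|m| = 11, so m = 11 or m = −11.

m = −11 or m = 11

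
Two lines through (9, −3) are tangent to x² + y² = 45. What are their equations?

Write the tangent as mx − y + (−3 − m·(9)) = 0 and set its distance from the centre to 3√5:
[m·(−9) − (3)]² = 45(m² + 1)
2m² + 3m − 2 = 0, so m = 1/2 or m = −2.
Through (9, −3) these give x − 2y = 15 and 2x + y = 15.

x − 2y = 15 and 2x + y = 15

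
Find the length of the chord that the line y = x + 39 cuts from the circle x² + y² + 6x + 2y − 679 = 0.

3√2

Express y = x + 39 and substitute into the circle:
2x² + 86x + 920 = 0  ⟹  x² + 43x + 460 = 0
x = −20 or x = −23, giving (−20, 19) and (−23, 16).
|(−20, 19) − (−23, 16)| = √((3)² + (3)²) = 3√2.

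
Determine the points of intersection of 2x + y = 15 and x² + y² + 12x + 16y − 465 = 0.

Substitute y = −2x + 15:
5x² − 80x = 0  ⟹  x² − 16x = 0
x = 16 or x = 0, giving (16, −17) and (0, 15).

(0, 15) and (16, −17)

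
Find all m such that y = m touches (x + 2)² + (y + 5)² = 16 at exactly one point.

m = −9 or m = −1

Tangency holds when the distance from the centre (−2, −5) to the line equals the radius 4:
|0·(−2) + 1·(−5) − m| / √1 = 4
|m − (−5)| = 4, so m = −1 or m = −9.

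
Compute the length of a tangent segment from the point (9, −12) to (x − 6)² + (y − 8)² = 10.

Centre (6, 8), r² = 10. |PO|² = (3)² + (−20)² = 409.
By the tangent–radius right angle, tangent length = √(|PO|² − r²) = √399.

√399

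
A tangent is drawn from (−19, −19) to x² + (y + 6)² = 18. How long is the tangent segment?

With centre O = (0, −6), |OP|² = 530 and r² = 18.
Power of the point: PT² = |PO|² − r² = 512, so PT = 16√2.

16√2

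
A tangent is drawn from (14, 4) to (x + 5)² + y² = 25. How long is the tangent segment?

With centre O = (−5, 0), |OP|² = 377 and r² = 25.
The tangent meets the radius at right angles, so tangent² = |PO|² − r² = 377 − 25 = 352.

4√22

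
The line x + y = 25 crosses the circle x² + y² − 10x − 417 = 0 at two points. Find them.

(4, 21) and (26, −1)

Substitute y = −x + 25:
2x² − 60x + 208 = 0  ⟹  x² − 30x + 104 = 0
x = 26 or x = 4, giving (26, −1) and (4, 21).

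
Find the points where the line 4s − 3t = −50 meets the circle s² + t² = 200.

(−14, −2) and (−2, 14)

From the line, t = (50 + 4s)/3. Substituting:
25s² + 400s + 700 = 0  ⟹  s² + 16s + 28 = 0
s = −2 or s = −14, giving (−2, 14) and (−14, −2).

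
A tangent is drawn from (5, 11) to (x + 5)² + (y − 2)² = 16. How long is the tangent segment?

√165

The centre is (−5, 2) and r = 4. The square of the distance from P to the centre is 100 + 81 = 181.
Power of the point: PT² = |PO|² − r² = 165, so PT = √165.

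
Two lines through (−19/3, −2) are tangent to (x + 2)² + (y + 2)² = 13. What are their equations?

3x − 2y = −15 and 3x + 2y = −23

Let a tangent through (−19/3, −2) have slope m. Its distance from (−2, −2) must equal √13:
[m·(13/3) − (0)]² = 13(m² + 1)
4m² − 9 = 0, so m = 3/2 or m = −3/2.
With m = 3/2: 3x − 2y = −15. With m = −3/2: 3x + 2y = −23.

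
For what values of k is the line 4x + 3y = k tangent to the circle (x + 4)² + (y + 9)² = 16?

Tangency holds when the distance from the centre (−4, −9) to the line equals the radius 4:
|4·(−4) + 3·(−9) − k| / √25 = 4
|k − (−43)| = 4·5, so k = −23 or k = −63.

k = −63 or k = −23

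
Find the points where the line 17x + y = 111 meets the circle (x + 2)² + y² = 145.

(6, 9) and (7, −8)

Substitute y = −17x + 111:
290x² − 3770x + 12180 = 0  ⟹  x² − 13x + 42 = 0
x = 7 or x = 6, giving (7, −8) and (6, 9).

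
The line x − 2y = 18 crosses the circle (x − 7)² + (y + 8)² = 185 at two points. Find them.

From the line, y = (−18 + x)/2. Substituting:
5x² − 60x − 540 = 0  ⟹  x² − 12x − 108 = 0
x = 18 or x = −6, giving (18, 0) and (−6, −12).

(−6, −12) and (18, 0)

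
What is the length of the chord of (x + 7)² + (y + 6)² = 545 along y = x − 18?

The distance from (−7, −6) to the line is 19/√2, and r² = 545.
Chord = 2√(r² − d²) = 2·√(729/2) = 27√2.

27√2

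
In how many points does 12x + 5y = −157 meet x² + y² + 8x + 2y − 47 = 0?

Substituting the line into the circle gives 169x² + 3848x + 21904 = 0.
Δ = 14807104 − 14807104 = 0.
A repeated root: the line is tangent.

1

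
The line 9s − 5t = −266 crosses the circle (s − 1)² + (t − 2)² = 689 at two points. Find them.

From the line, t = (266 + 9s)/5. Substituting:
106s² + 4558s + 48336 = 0  ⟹  s² + 43s + 456 = 0
s = −19 or s = −24, giving (−19, 19) and (−24, 10).

(−24, 10) and (−19, 19)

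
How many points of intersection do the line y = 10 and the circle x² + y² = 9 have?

0

Substituting the line into the circle gives x² + 91 = 0.
Δ = 0 − 364 = −364.
No real roots: the line does not meet the circle.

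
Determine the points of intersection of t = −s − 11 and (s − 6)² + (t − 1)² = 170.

(−5, −6) and (−1, −10)

Express t = −s − 11 and substitute into the circle:
2s² + 12s + 10 = 0  ⟹  s² + 6s + 5 = 0
s = −1 or s = −5, giving (−1, −10) and (−5, −6).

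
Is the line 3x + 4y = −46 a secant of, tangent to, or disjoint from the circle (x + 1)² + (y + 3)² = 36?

disjoint

Substituting the line into the circle gives 25x² + 236x + 596 = 0.
Discriminant = (236)² − 4·25·(596) = −3904 < 0.
No real roots: the line does not meet the circle.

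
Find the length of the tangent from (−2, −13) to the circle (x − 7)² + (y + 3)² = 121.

2√15

With centre O = (7, −3), |OP|² = 181 and r² = 121.
Power of the point: PT² = |PO|² − r² = 60, so PT = 2√15.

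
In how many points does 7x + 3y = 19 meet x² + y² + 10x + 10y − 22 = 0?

Centre (−5, −5), r² = 72. Distance² from centre to line = (−69)²/58 = 4761/58.
Since d² > r², the line lies outside the circle.

0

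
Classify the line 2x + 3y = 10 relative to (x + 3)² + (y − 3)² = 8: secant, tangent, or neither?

secant

Centre (−3, 3), r² = 8. Distance² from centre to line = (−7)²/13 = 49/13.
Since d² < r², the line cuts the circle twice.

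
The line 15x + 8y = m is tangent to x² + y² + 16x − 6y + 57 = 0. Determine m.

For a tangent, require d(centre, line) = r = 4.
|15·(−8) + 8·3 − m| / √289 = 4
|m − (−96)| = 4·17, so m = −28 or m = −164.

m = −164 or m = −28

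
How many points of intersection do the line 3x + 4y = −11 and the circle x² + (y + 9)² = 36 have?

Centre (0, −9), r² = 36. Distance² from centre to line = (−25)²/25 = 25.
Since d² < r², the line cuts the circle twice.

2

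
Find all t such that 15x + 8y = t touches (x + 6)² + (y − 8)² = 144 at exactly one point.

t = −230 or t = 178

The line touches the circle iff its distance from (−6, 8) is 12:
|15·(−6) + 8·8 − t| / √289 = 12
|t − (−26)| = 12·17, so t = 178 or t = −230.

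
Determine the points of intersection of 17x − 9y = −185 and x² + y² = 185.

(−13, −4) and (−4, 13)

Express y = (185 + 17x)/9 and substitute into the circle:
370x² + 6290x + 19240 = 0  ⟹  x² + 17x + 52 = 0
x = −4 or x = −13, giving (−4, 13) and (−13, −4).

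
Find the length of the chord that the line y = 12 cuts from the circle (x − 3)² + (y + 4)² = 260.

From the line, y = 12. Substituting:
x² − 6x + 5 = 0
x = 5 or x = 1, giving (5, 12) and (1, 12).
|(5, 12) − (1, 12)| = √((4)² + (0)²) = 4.

4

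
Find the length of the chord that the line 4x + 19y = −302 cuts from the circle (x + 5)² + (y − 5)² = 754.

From the line, y = (−302 − 4x)/19. Substituting:
377x² + 6786x − 105560 = 0  ⟹  x² + 18x − 280 = 0
x = 10 or x = −28, giving (10, −18) and (−28, −10).
Chord length = distance between (10, −18) and (−28, −10) = √1508 = 2√377.

2√377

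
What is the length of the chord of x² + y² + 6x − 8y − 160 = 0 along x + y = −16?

9√2

Centre (−3, 4), r² = 185. Perpendicular distance d from centre to line = |17| / √2 = 17/√2.
Half the chord is √(r² − d²) = √(81/2), so the full chord is 9√2.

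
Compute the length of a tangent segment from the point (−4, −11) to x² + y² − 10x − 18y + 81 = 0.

2√114

With centre O = (5, 9), |OP|² = 481 and r² = 25.
By the tangent–radius right angle, tangent length = √(|PO|² − r²) = √456 = 2√114.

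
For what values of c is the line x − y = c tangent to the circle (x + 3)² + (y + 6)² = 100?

c = 3 ± 10√2

The line touches the circle iff its distance from (−3, −6) is 10:
|1·(−3) − 1·(−6) − c| / √2 = 10
|c − (3)| = 10√2.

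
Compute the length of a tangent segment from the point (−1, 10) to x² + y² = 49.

With centre O = (0, 0), |OP|² = 101 and r² = 49.
The tangent meets the radius at right angles, so tangent² = |PO|² − r² = 101 − 49 = 52.

2√13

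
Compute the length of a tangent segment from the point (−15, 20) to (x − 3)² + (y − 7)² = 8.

Centre (3, 7), r² = 8. |PO|² = (−18)² + (13)² = 493.
Power of the point: PT² = |PO|² − r² = 485, so PT = √485.

√485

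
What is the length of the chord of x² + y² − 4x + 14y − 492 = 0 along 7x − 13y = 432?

The distance from (2, −7) to the line is 327/√218, and r² = 545.
Chord = 2√(r² − d²) = 2·√(109/2) = √218.

√218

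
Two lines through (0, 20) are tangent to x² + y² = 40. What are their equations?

Let a tangent through (0, 20) have slope m. Its distance from (0, 0) must equal 2√10:
(0m − (−20))² = 40(m² + 1)
m² − 9 = 0, so m = −3 or m = 3.
With m = −3: 3x + y = 20. With m = 3: 3x − y = −20.

3x + y = 20 and 3x − y = −20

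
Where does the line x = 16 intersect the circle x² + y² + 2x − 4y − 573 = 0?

The line gives x = 16. Substituting into the circle:
y² − 4y − 285 = 0
y = 19 or y = −15, giving (16, 19) and (16, −15).

(16, −15) and (16, 19)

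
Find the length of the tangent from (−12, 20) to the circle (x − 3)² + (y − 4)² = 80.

With centre O = (3, 4), |OP|² = 481 and r² = 80.
The tangent meets the radius at right angles, so tangent² = |PO|² − r² = 481 − 80 = 401.

√401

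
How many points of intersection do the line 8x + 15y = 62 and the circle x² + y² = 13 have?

Centre (0, 0), r² = 13. Distance² from centre to line = (−62)²/289 = 3844/289.
Since d² > r², the line lies outside the circle.

0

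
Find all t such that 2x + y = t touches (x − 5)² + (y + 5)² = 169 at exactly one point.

t = 5 ± 13√5

The line touches the circle iff its distance from (5, −5) is 13:
|2·5 + 1·(−5) − t| / √5 = 13
|t − (5)| = 13√5.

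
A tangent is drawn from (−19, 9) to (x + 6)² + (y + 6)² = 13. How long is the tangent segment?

With centre O = (−6, −6), |OP|² = 394 and r² = 13.
Power of the point: PT² = |PO|² − r² = 381, so PT = √381.

√381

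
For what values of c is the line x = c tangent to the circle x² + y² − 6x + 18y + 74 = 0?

c = −1 or c = 7

Tangency holds when the distance from the centre (3, −9) to the line equals the radius 4:
|1·3 + 0·(−9) − c| / √1 = 4
|c − (3)| = 4, so c = 7 or c = −1.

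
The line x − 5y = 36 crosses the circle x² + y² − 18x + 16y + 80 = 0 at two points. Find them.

(1, −7) and (16, −4)

Substitute y = (−36 + x)/5:
26x² − 442x + 416 = 0  ⟹  x² − 17x + 16 = 0
x = 16 or x = 1, giving (16, −4) and (1, −7).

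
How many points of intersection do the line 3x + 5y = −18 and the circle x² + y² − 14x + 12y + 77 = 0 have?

2

d² = (3·7 + 5·(−6) − (−18))²/34 = 81/34; r² = 8.
Since d² < r², the line cuts the circle twice.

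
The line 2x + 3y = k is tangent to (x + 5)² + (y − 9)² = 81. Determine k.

k = 17 ± 9√13

For a tangent, require d(centre, line) = r = 9.
|2·(−5) + 3·9 − k| / √13 = 9
|k − (17)| = 9√13.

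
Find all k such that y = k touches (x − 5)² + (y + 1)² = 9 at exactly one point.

k = −4 or k = 2

Tangency holds when the distance from the centre (5, −1) to the line equals the radius 3:
|0·5 + 1·(−1) − k| / √1 = 3
|k − (−1)| = 3, so k = 2 or k = −4.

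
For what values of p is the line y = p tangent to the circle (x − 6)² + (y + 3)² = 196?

p = −17 or p = 11

Tangency holds when the distance from the centre (6, −3) to the line equals the radius 14:
|0·6 + 1·(−3) − p| / √1 = 14
|p − (−3)| = 14, so p = 11 or p = −17.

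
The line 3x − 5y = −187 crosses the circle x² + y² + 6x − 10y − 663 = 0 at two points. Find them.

(−19, 26) and (−14, 29)

From the line, y = (187 + 3x)/5. Substituting:
34x² + 1122x + 9044 = 0  ⟹  x² + 33x + 266 = 0
x = −14 or x = −19, giving (−14, 29) and (−19, 26).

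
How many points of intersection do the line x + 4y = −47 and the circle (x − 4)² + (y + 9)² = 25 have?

d² = (1·4 + 4·(−9) − (−47))²/17 = 225/17; r² = 25.
Since d² < r², the line cuts the circle twice.

2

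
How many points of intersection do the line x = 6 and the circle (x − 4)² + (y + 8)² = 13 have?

Substituting the line into the circle gives y² + 16y + 55 = 0.
Δ = 256 − 220 = 36.
Two real roots: the line is a secant.

2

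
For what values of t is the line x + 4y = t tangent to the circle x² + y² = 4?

t = ±2√17

For a tangent, require d(centre, line) = r = 2.
|1·0 + 4·0 − t| / √17 = 2
|t| = 2√17.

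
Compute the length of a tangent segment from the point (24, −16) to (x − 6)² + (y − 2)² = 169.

Centre (6, 2), r² = 169. |PO|² = (18)² + (−18)² = 648.
Power of the point: PT² = |PO|² − r² = 479, so PT = √479.

√479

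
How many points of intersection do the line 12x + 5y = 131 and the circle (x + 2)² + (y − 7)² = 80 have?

Substituting the line into the circle gives 169x² − 2204x + 7316 = 0.
Discriminant = (−2204)² − 4·169·(7316) = −88000 < 0.
No real roots: the line does not meet the circle.

0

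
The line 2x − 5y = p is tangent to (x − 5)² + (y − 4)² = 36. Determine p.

The line touches the circle iff its distance from (5, 4) is 6:
|2·5 − 5·4 − p| / √29 = 6
|p − (−10)| = 6√29.

p = −10 ± 6√29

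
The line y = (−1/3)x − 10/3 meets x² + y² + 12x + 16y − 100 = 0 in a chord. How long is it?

8√10

The distance from (−6, −8) to the line is 20/√10, and r² = 200.
Chord = 2√(r² − d²) = 2·√(160) = 8√10.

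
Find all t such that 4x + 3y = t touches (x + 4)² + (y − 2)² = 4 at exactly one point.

t = −20 or t = 0

For a tangent, require d(centre, line) = r = 2.
|4·(−4) + 3·2 − t| / √25 = 2
|t − (−10)| = 2·5, so t = 0 or t = −20.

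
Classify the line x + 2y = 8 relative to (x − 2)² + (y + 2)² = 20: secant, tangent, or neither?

Centre (2, −2), r² = 20. Distance² from centre to line = (−10)²/5 = 20.
Since d² = r², the line is tangent.

tangent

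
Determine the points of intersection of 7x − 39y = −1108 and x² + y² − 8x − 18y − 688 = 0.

Substitute y = (1108 + 7x)/39:
1570x² − 1570x − 596600 = 0  ⟹  x² − x − 380 = 0
x = 20 or x = −19, giving (20, 32) and (−19, 25).

(−19, 25) and (20, 32)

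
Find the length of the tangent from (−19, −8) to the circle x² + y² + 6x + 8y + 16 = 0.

The centre is (−3, −4) and r = 3. The square of the distance from P to the centre is 256 + 16 = 272.
By the tangent–radius right angle, tangent length = √(|PO|² − r²) = √263.

√263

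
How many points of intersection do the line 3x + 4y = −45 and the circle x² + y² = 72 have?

0

Substituting the line into the circle gives 25x² + 270x + 873 = 0.
Discriminant = (270)² − 4·25·(873) = −14400 < 0.
No real roots: the line does not meet the circle.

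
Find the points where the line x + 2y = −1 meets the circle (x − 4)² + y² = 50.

Substitute y = (−1 − x)/2:
5x² − 30x − 135 = 0  ⟹  x² − 6x − 27 = 0
x = 9 or x = −3, giving (9, −5) and (−3, 1).

(−3, 1) and (9, −5)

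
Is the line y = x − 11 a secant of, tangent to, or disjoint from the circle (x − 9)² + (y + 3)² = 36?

secant

d² = (1·9 − 1·(−3) − (11))²/2 = 1/2; r² = 36.
Since d² < r², the line cuts the circle twice.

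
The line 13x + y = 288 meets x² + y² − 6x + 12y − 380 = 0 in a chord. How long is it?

Express y = −13x + 288 and substitute into the circle:
170x² − 7650x + 86020 = 0  ⟹  x² − 45x + 506 = 0
x = 23 or x = 22, giving (23, −11) and (22, 2).
|(23, −11) − (22, 2)| = √((1)² + (−13)²) = √170.

√170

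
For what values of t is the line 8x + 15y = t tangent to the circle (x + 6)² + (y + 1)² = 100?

t = −233 or t = 107

For a tangent, require d(centre, line) = r = 10.
|8·(−6) + 15·(−1) − t| / √289 = 10
|t − (−63)| = 10·17, so t = 107 or t = −233.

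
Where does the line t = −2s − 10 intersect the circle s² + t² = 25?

From the line, t = −2s − 10. Substituting:
5s² + 40s + 75 = 0  ⟹  s² + 8s + 15 = 0
s = −3 or s = −5, giving (−3, −4) and (−5, 0).

(−5, 0) and (−3, −4)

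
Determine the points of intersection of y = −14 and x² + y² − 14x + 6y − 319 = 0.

Substitute y = −14:
x² − 14x − 207 = 0
x = 23 or x = −9, giving (23, −14) and (−9, −14).

(−9, −14) and (23, −14)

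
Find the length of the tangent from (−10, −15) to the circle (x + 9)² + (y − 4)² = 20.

With centre O = (−9, 4), |OP|² = 362 and r² = 20.
The tangent meets the radius at right angles, so tangent² = |PO|² − r² = 362 − 20 = 342.

3√38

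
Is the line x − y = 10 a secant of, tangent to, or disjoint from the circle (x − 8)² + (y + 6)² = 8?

tangent

Centre (8, −6), r² = 8. Distance² from centre to line = (4)²/2 = 8.
Since d² = r², the line is tangent.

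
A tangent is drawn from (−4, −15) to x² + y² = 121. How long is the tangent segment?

2√30

Centre (0, 0), r² = 121. |PO|² = (−4)² + (−15)² = 241.
By the tangent–radius right angle, tangent length = √(|PO|² − r²) = √120 = 2√30.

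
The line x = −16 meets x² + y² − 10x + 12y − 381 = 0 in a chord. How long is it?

2

The line gives x = −16. Substituting into the circle:
y² + 12y + 35 = 0
y = −5 or y = −7, giving (−16, −5) and (−16, −7).
|(−16, −5) − (−16, −7)| = √((0)² + (2)²) = 2.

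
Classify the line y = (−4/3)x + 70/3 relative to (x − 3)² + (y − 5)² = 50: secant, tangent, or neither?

Substituting the line into the circle gives 25x² − 494x + 2656 = 0.
Discriminant = (−494)² − 4·25·(2656) = −21564 < 0.
No real roots: the line does not meet the circle.

neither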